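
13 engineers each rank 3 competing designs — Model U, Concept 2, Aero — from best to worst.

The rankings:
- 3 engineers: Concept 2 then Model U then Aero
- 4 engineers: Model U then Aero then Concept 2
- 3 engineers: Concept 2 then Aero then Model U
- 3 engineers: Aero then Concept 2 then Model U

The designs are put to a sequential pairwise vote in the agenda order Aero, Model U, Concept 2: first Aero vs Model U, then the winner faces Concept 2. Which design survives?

Round 1: Aero vs Model U — 6–7, Model U advances.
Round 2: Model U vs Concept 2 — 4–9, Concept 2 advances.
The agenda winner is Concept 2.

Concept 2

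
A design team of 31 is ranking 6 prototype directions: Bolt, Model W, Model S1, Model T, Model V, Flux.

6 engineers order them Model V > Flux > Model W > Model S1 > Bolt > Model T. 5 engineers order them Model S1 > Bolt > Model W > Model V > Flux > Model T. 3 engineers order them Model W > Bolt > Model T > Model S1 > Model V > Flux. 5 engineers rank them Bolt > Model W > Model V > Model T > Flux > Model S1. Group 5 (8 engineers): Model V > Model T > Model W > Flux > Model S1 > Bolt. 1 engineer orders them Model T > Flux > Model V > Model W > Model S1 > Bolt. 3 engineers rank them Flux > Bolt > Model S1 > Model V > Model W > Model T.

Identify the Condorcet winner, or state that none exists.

Head-to-head results (31 engineers):
Bolt vs Model W: Model W, 18–13.
Bolt–Model S1: Model S1 20–11.
Bolt vs Model T: Bolt wins 22–9.
Bolt vs Model V: Bolt, 16–15.
Bolt–Flux: Flux 18–13.
Model W–Model S1: Model W 23–8.
Model W–Model T: Model W 22–9.
Model W vs Model V: Model V wins 18–13.
Model W vs Flux: Model W, 21–10.
Model S1 vs Model T: Model T, 17–14.
Model S1 vs Model V: Model V, 20–11.
Model S1 vs Flux: Flux wins 23–8.
Model T vs Model V: Model V wins 27–4.
Model T vs Flux: Model T wins 17–14.
Model V–Flux: Model V 27–4.
Each design drops at least one matchup (Bolt loses to Model W; Model W loses to Model V; Model S1 loses to Model W; Model T loses to Bolt; Model V loses to Bolt; Flux loses to Model W); the cycle Bolt beats Model T beats Model S1 beats Bolt rules out a Condorcet winner.

none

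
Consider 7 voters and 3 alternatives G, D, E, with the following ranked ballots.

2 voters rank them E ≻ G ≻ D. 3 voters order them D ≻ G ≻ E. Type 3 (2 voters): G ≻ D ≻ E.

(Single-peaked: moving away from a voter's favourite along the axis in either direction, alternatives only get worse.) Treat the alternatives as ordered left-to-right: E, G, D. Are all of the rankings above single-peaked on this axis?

yes

Axis positions: E=1, G=2, D=3.
Type 1 (peak E at position 1): ranking walks positions 1-2-3, expanding outward from the peak — single-peaked.
Type 2 (peak D at position 3): ranking walks positions 3-2-1, expanding outward from the peak — single-peaked.
Type 3 (peak G at position 2): ranking walks positions 2-3-1, expanding outward from the peak — single-peaked.
Every ranking is single-peaked on this axis.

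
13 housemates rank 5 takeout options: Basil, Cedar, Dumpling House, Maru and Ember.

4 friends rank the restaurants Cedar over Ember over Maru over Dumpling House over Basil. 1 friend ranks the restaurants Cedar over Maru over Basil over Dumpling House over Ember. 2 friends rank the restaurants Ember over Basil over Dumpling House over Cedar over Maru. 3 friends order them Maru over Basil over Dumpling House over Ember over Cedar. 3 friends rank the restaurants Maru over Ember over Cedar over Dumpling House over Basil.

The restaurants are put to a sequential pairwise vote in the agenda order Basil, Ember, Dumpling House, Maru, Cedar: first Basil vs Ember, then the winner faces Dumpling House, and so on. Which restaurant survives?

Cedar

Round 1: Basil vs Ember — 4–9, Ember advances.
Round 2: Ember vs Dumpling House — 9–4, Ember advances.
Round 3: Ember vs Maru — 6–7, Maru advances.
Round 4: Maru vs Cedar — 6–7, Cedar advances.
Cedar survives the agenda.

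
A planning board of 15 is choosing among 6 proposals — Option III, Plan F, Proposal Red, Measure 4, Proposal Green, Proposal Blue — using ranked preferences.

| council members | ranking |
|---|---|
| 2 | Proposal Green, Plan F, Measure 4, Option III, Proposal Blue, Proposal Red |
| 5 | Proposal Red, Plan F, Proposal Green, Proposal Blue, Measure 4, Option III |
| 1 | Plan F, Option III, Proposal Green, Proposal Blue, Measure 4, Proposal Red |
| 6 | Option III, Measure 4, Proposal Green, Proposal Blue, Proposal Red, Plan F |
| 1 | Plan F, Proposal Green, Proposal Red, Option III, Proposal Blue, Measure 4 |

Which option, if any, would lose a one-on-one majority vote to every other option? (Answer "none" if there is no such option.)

none

Pairwise majorities:
Option III vs Plan F: Plan F wins 9–6.
Option III–Proposal Red: Option III 9–6.
Option III vs Measure 4: Option III, 8–7.
Option III vs Proposal Green: Option III preferred on 1+6 = 7 ballots; Proposal Green wins 8–7.
Option III vs Proposal Blue: 10 to 5, Option III.
Plan F vs Proposal Red: 2+1+1 = 4 for Plan F, 11 for Proposal Red — Proposal Red by 11–4.
Plan F vs Measure 4: Plan F wins 9–6.
Plan F vs Proposal Green: Plan F preferred on 5+1+1 = 7 ballots; Proposal Green wins 8–7.
Plan F–Proposal Blue: Plan F 9–6.
Proposal Red vs Measure 4: Measure 4 wins 9–6.
Proposal Red vs Proposal Green: 5 for Proposal Red, 10 for Proposal Green — Proposal Green by 10–5.
Proposal Red–Proposal Blue: Proposal Blue 9–6.
Measure 4 vs Proposal Green: 6 to 9, Proposal Green.
Measure 4 vs Proposal Blue: 2+6 = 8 for Measure 4, 7 for Proposal Blue — Measure 4 by 8–7.
Proposal Green vs Proposal Blue: 2+5+1+6+1 = 15 for Proposal Green, 0 for Proposal Blue — Proposal Green by 15–0.
No option is winless: Option III beats Proposal Red; Plan F beats Option III; Proposal Red beats Plan F; Measure 4 beats Proposal Red; Proposal Green beats Option III; Proposal Blue beats Proposal Red. There is no Condorcet loser.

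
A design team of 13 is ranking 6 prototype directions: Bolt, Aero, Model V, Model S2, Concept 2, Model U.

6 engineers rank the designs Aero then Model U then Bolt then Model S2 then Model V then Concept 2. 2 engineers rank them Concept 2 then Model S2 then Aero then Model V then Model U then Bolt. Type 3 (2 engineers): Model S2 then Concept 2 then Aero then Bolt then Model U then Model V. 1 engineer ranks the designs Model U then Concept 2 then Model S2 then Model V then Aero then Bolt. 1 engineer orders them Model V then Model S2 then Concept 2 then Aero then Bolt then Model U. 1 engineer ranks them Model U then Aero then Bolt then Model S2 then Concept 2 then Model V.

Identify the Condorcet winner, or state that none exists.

Check each pair by majority over 13 ballots:
Bolt–Aero: Aero 13–0.
Bolt–Model V: Bolt 9–4.
Bolt vs Model S2: Bolt wins 7–6.
Bolt vs Concept 2: Bolt wins 7–6.
Bolt–Model U: Model U 10–3.
Aero–Model V: Aero 11–2.
Aero vs Model S2: Aero, 7–6.
Aero vs Concept 2: Aero wins 7–6.
Aero vs Model U: Aero wins 11–2.
Model V vs Model S2: Model S2 wins 12–1.
Model V vs Concept 2: Model V wins 7–6.
Model V–Model U: Model U 10–3.
Model S2–Concept 2: Model S2 10–3.
Model S2 vs Model U: Model U, 8–5.
Concept 2–Model U: Model U 8–5.
Aero beats each of Bolt, Model V, Model S2, Concept 2, Model U — Aero is the Condorcet winner.

Aero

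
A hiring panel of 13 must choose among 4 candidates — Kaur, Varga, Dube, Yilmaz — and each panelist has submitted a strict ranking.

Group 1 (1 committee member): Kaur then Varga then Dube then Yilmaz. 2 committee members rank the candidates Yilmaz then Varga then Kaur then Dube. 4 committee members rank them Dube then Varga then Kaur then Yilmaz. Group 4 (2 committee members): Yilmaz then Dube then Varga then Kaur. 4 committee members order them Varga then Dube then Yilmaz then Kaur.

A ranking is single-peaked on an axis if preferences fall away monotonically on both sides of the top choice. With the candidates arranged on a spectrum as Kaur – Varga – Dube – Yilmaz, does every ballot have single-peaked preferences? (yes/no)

no

Axis positions: Kaur=1, Varga=2, Dube=3, Yilmaz=4.
Group 1 (peak Kaur at position 1): ranking walks positions 1-2-3-4, expanding outward from the peak — single-peaked.
Group 2: ranking walks positions 4-2-1-3; Varga is ranked above Dube even though Dube lies between Varga and the peak Yilmaz on the axis — preferences dip and rise again. Not single-peaked.
Group 3 (peak Dube at position 3): ranking walks positions 3-2-1-4, expanding outward from the peak — single-peaked.
Group 4 (peak Yilmaz at position 4): ranking walks positions 4-3-2-1, expanding outward from the peak — single-peaked.
Group 5 (peak Varga at position 2): ranking walks positions 2-3-4-1, expanding outward from the peak — single-peaked.
Group 2 violates single-peakedness, so the profile is not single-peaked on this axis.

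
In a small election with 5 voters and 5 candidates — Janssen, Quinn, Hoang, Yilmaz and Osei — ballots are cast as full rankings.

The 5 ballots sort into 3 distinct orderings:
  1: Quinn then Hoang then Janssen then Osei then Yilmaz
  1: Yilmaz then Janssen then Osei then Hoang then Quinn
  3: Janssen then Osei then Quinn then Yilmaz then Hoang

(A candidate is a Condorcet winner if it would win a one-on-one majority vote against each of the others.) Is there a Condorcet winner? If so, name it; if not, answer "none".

Janssen

Pairwise majorities:
Janssen vs Quinn: 4 to 1, Janssen.
Janssen vs Hoang: 4 to 1, Janssen.
Janssen vs Yilmaz: Janssen is ranked higher on 1+3 = 4 ballots, Yilmaz on 1. Janssen wins 4–1.
Janssen vs Osei: 5 to 0, Janssen.
Quinn vs Hoang: 4 to 1, Quinn.
Quinn vs Yilmaz: 4 to 1, Quinn.
Quinn vs Osei: Quinn preferred on 1 ballot; Osei wins 4–1.
Hoang vs Yilmaz: 1 to 4, Yilmaz.
Hoang vs Osei: Hoang preferred on 1 ballot; Osei wins 4–1.
Yilmaz vs Osei: 1 to 4, Osei.
Only Janssen has no losses; Janssen is the Condorcet winner.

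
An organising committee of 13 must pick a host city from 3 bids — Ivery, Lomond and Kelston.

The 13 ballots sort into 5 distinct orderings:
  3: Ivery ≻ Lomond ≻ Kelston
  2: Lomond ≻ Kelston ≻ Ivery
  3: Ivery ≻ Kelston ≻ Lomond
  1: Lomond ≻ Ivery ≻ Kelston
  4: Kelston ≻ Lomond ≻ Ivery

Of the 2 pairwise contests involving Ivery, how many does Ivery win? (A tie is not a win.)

1

Ivery against each rival (13 organisers):
Ivery vs Lomond: Lomond wins 7–6.
Ivery vs Kelston: Ivery is ranked higher on 3+3+1 = 7 ballots, Kelston on 6. Ivery wins 7–6.
Ivery beats Kelston; loses to Lomond — 1 pairwise win.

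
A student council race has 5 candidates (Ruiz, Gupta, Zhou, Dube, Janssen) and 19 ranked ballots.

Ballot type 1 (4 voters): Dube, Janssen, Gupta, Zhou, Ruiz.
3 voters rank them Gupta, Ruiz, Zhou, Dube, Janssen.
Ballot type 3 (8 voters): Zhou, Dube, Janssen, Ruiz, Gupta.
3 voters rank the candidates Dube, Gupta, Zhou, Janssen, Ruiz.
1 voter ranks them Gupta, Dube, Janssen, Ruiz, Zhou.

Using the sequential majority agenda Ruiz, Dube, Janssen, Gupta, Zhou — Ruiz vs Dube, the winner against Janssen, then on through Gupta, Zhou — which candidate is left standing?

Round 1: Ruiz vs Dube — 3–16, Dube advances.
Round 2: Dube vs Janssen — 19–0, Dube advances.
Round 3: Dube vs Gupta — 15–4, Dube advances.
Round 4: Dube vs Zhou — 8–11, Zhou advances.
Zhou survives the agenda.

Zhou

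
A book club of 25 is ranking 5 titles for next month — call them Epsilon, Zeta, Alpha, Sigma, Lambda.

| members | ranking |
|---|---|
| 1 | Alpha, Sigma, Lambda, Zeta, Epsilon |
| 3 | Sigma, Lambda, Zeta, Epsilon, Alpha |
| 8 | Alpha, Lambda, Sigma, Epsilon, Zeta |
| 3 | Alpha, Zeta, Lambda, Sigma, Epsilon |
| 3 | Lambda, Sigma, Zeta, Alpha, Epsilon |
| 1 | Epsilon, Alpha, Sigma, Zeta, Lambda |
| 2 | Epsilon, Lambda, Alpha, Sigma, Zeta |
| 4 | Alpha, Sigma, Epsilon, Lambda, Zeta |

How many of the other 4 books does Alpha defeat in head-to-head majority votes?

Alpha against each rival (25 members):
Alpha vs Epsilon: 19 to 6, Alpha.
Alpha vs Zeta: Alpha, 19–6.
Alpha vs Sigma: 19 to 6, Alpha.
Alpha vs Lambda: Alpha wins 17–8.
Alpha beats Epsilon, Zeta, Sigma, Lambda — 4 pairwise wins.

4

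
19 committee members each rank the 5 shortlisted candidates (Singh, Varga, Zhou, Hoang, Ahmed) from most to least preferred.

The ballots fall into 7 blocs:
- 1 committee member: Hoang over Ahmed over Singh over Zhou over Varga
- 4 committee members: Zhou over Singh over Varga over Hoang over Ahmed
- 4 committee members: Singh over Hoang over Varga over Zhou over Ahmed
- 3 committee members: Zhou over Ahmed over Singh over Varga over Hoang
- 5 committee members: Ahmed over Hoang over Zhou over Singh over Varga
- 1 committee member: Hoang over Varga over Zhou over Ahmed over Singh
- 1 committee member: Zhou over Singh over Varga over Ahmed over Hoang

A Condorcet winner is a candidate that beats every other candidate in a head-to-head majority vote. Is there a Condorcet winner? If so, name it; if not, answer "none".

none

Check each pair by majority over 19 ballots:
Singh vs Varga: Singh wins 18–1.
Singh vs Zhou: Zhou, 14–5.
Singh vs Hoang: Singh is ranked higher on 4+4+3+1 = 12 ballots, Hoang on 7. Singh wins 12–7.
Singh–Ahmed: Ahmed 10–9.
Varga vs Zhou: 5 to 14, Zhou.
Varga vs Hoang: Varga preferred on 4+3+1 = 8 ballots; Hoang wins 11–8.
Varga vs Ahmed: 10 to 9, Varga.
Zhou vs Hoang: Hoang wins 11–8.
Zhou vs Ahmed: Zhou, 13–6.
Hoang vs Ahmed: Hoang, 10–9.
Each candidate drops at least one matchup (Singh loses to Zhou; Varga loses to Singh; Zhou loses to Hoang; Hoang loses to Singh; Ahmed loses to Varga); the cycle Singh beats Varga beats Ahmed beats Singh rules out a Condorcet winner.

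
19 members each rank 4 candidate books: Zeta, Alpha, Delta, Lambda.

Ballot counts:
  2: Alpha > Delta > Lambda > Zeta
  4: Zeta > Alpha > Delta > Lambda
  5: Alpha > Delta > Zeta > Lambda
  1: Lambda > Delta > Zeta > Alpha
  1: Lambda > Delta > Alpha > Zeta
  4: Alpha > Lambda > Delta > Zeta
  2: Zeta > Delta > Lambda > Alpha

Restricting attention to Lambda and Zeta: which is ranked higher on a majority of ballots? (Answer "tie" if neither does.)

Ballots ranking Lambda above Zeta: 2 + 1 + 1 + 4 = 8.
Ballots ranking Zeta above Lambda: 19 − 8 = 11.
Zeta wins the head-to-head 11–8.

Zeta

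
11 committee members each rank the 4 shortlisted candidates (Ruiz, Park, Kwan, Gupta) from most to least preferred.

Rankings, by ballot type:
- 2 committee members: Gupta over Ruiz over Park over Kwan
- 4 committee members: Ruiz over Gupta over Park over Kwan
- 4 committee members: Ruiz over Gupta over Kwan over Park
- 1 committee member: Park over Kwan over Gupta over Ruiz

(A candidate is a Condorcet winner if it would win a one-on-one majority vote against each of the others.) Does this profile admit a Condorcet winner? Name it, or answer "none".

Head-to-head results (11 committee members):
Ruiz vs Park: 10 to 1, Ruiz.
Ruiz vs Kwan: Ruiz is ranked higher on 2+4+4 = 10 ballots, Kwan on 1. Ruiz wins 10–1.
Ruiz vs Gupta: Ruiz is ranked higher on 4+4 = 8 ballots, Gupta on 3. Ruiz wins 8–3.
Park vs Kwan: Park preferred on 2+4+1 = 7 ballots; Park wins 7–4.
Park vs Gupta: Park is ranked higher on 1 ballot, Gupta on 10. Gupta wins 10–1.
Kwan vs Gupta: 1 to 10, Gupta.
Ruiz beats each of Park, Kwan, Gupta — Ruiz is the Condorcet winner.

Ruiz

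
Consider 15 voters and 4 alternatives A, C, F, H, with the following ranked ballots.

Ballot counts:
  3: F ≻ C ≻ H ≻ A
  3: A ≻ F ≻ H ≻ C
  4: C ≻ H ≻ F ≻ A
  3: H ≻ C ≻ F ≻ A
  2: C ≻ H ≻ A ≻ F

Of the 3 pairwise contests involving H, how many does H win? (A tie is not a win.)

2

H against each rival (15 voters):
H–A: H 12–3.
H–C: C 9–6.
H vs F: H preferred on 4+3+2 = 9 ballots; H wins 9–6.
H beats A, F; loses to C — 2 pairwise wins.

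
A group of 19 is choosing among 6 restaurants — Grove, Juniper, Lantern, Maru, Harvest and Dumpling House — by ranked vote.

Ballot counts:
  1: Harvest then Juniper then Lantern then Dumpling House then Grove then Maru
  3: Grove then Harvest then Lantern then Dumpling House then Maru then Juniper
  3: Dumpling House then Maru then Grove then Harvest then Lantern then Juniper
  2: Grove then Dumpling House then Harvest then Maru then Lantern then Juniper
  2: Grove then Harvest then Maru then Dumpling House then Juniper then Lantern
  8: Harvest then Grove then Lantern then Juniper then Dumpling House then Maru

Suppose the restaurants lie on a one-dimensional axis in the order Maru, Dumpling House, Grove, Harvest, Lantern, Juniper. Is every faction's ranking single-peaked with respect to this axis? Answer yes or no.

no

Axis positions: Maru=1, Dumpling House=2, Grove=3, Harvest=4, Lantern=5, Juniper=6.
Faction 1: ranking walks positions 4-6-5-2-3-1; Juniper is ranked above Lantern even though Lantern lies between Juniper and the peak Harvest on the axis — preferences dip and rise again. Not single-peaked.
Faction 2 (peak Grove at position 3): ranking walks positions 3-4-5-2-1-6, expanding outward from the peak — single-peaked.
Faction 3 (peak Dumpling House at position 2): ranking walks positions 2-1-3-4-5-6, expanding outward from the peak — single-peaked.
Faction 4 (peak Grove at position 3): ranking walks positions 3-2-4-1-5-6, expanding outward from the peak — single-peaked.
Faction 5: ranking walks positions 3-4-1-2-6-5; Maru is ranked above Dumpling House even though Dumpling House lies between Maru and the peak Grove on the axis — preferences dip and rise again. Not single-peaked.
Faction 6 (peak Harvest at position 4): ranking walks positions 4-3-5-6-2-1, expanding outward from the peak — single-peaked.
Faction 1 violates single-peakedness, so the profile is not single-peaked on this axis.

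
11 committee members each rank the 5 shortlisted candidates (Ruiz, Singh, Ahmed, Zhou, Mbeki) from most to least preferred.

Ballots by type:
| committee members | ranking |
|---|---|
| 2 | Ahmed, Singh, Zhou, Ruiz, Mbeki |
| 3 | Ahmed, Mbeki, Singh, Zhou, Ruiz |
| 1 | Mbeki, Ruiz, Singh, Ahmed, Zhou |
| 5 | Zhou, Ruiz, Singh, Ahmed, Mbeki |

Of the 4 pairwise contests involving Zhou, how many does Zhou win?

Zhou against each rival (11 committee members):
Zhou vs Ruiz: Zhou, 10–1.
Zhou vs Singh: Singh wins 6–5.
Zhou vs Ahmed: Ahmed, 6–5.
Zhou vs Mbeki: Zhou, 7–4.
Zhou beats Ruiz, Mbeki; loses to Singh, Ahmed — 2 pairwise wins.

2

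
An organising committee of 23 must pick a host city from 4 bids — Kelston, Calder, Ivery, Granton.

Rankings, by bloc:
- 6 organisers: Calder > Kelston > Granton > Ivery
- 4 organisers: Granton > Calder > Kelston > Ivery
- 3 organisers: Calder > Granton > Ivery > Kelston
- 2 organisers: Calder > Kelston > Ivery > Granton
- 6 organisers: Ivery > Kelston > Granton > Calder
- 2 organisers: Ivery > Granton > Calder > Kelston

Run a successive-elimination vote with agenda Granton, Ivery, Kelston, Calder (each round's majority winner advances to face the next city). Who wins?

Round 1: Granton vs Ivery — 13–10, Granton advances.
Round 2: Granton vs Kelston — 9–14, Kelston advances.
Round 3: Kelston vs Calder — 6–17, Calder advances.
Calder survives the agenda.

Calder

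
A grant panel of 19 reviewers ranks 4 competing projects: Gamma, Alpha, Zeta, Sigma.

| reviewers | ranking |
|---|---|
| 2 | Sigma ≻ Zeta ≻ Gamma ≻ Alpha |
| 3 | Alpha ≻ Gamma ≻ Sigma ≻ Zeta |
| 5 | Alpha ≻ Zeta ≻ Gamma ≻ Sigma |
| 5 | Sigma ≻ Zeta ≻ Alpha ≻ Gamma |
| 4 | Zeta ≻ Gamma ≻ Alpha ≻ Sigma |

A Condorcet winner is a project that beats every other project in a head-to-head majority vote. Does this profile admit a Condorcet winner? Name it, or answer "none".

Head-to-head results (19 reviewers):
Gamma vs Alpha: 6 to 13, Alpha.
Gamma vs Zeta: 3 to 16, Zeta.
Gamma vs Sigma: Gamma is ranked higher on 3+5+4 = 12 ballots, Sigma on 7. Gamma wins 12–7.
Alpha vs Zeta: Alpha is ranked higher on 3+5 = 8 ballots, Zeta on 11. Zeta wins 11–8.
Alpha vs Sigma: 12 to 7, Alpha.
Zeta vs Sigma: Zeta preferred on 5+4 = 9 ballots; Sigma wins 10–9.
Each project drops at least one matchup (Gamma loses to Alpha; Alpha loses to Zeta; Zeta loses to Sigma; Sigma loses to Gamma); the cycle Gamma → Sigma → Zeta → Gamma rules out a Condorcet winner.

none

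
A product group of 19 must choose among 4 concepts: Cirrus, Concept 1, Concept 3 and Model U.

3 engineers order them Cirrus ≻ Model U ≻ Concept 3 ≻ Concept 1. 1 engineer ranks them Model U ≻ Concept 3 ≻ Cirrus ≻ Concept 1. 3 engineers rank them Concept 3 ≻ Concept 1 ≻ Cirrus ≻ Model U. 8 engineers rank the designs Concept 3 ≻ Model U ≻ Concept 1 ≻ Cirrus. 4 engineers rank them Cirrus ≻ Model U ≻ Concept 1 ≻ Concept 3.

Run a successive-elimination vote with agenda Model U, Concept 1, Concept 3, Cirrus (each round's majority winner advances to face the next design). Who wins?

Concept 3

Round 1: Model U vs Concept 1 — 16–3, Model U advances.
Round 2: Model U vs Concept 3 — 8–11, Concept 3 advances.
Round 3: Concept 3 vs Cirrus — 12–7, Concept 3 advances.
The agenda winner is Concept 3.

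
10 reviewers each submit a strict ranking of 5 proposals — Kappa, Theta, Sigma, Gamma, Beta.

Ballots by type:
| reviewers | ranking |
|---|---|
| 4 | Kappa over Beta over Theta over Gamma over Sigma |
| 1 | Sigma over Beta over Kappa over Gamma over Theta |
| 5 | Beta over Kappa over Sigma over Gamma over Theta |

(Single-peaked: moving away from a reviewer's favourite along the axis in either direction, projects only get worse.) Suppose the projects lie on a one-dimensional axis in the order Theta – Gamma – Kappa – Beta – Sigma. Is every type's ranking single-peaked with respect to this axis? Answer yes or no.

no

Axis positions: Theta=1, Gamma=2, Kappa=3, Beta=4, Sigma=5.
Type 1: ranking walks positions 3-4-1-2-5; Theta is ranked above Gamma even though Gamma lies between Theta and the peak Kappa on the axis — preferences dip and rise again. Not single-peaked.
Type 2 (peak Sigma at position 5): ranking walks positions 5-4-3-2-1, expanding outward from the peak — single-peaked.
Type 3 (peak Beta at position 4): ranking walks positions 4-3-5-2-1, expanding outward from the peak — single-peaked.
Type 1 violates single-peakedness, so the profile is not single-peaked on this axis.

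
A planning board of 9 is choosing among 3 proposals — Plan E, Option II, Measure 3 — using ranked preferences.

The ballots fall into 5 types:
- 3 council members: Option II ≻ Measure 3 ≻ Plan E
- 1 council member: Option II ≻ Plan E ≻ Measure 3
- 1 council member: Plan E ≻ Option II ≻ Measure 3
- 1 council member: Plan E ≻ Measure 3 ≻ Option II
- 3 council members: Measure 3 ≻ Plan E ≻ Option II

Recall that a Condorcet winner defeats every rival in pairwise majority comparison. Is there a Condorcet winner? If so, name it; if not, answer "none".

Pairwise majorities:
Plan E vs Option II: Plan E, 5–4.
Plan E vs Measure 3: Measure 3, 6–3.
Option II–Measure 3: Option II 5–4.
No option is unbeaten: Plan E loses to Measure 3; Option II loses to Plan E; Measure 3 loses to Option II. In particular Plan E → Option II → Measure 3 → Plan E is a majority cycle — no Condorcet winner exists.

none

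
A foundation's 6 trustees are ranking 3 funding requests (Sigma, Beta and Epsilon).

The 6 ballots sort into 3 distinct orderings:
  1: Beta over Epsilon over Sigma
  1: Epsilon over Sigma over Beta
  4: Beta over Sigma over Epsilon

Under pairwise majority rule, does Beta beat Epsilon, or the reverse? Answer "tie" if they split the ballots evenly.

Ballots ranking Beta above Epsilon: 1 + 4 = 5.
Ballots ranking Epsilon above Beta: 6 − 5 = 1.
Beta wins the head-to-head 5–1.

Beta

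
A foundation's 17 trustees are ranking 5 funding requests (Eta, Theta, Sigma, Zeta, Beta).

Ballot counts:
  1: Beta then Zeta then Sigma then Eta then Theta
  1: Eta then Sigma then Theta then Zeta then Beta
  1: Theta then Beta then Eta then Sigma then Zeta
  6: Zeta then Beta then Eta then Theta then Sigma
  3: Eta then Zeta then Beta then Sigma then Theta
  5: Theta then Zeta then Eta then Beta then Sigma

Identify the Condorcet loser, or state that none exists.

Pairwise majorities:
Eta vs Theta: Eta wins 11–6.
Eta vs Sigma: Eta wins 16–1.
Eta vs Zeta: Zeta, 12–5.
Eta vs Beta: Eta wins 9–8.
Theta vs Sigma: Theta, 12–5.
Theta vs Zeta: Theta preferred on 1+1+5 = 7 ballots; Zeta wins 10–7.
Theta–Beta: Beta 10–7.
Sigma vs Zeta: Zeta wins 15–2.
Sigma vs Beta: Sigma is ranked higher on 1 ballot, Beta on 16. Beta wins 16–1.
Zeta–Beta: Zeta 15–2.
Only Sigma has no wins; Sigma is the Condorcet loser.

Sigma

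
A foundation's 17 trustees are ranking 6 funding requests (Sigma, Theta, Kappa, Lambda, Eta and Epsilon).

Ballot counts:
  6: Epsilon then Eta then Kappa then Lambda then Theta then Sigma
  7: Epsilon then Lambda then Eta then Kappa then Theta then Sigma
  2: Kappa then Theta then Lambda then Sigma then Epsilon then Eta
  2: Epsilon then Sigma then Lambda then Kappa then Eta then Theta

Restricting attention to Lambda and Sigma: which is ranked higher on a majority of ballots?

Lambda

Ballots ranking Lambda above Sigma: 6 + 7 + 2 = 15.
Ballots ranking Sigma above Lambda: 17 − 15 = 2.
Lambda wins the head-to-head 15–2.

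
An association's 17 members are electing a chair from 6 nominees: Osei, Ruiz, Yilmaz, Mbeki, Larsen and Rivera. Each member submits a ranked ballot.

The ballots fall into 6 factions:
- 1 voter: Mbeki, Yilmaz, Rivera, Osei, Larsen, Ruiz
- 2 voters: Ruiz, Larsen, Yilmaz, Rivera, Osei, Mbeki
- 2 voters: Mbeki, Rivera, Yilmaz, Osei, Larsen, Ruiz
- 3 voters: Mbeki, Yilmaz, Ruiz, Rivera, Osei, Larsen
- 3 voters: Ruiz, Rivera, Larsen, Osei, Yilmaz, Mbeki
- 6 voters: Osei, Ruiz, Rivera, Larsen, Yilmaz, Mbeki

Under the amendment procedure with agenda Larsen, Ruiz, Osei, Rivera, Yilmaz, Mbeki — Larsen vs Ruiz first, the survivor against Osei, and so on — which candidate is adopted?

Rivera

Round 1: Larsen vs Ruiz — 3–14, Ruiz advances.
Round 2: Ruiz vs Osei — 8–9, Osei advances.
Round 3: Osei vs Rivera — 6–11, Rivera advances.
Round 4: Rivera vs Yilmaz — 11–6, Rivera advances.
Round 5: Rivera vs Mbeki — 11–6, Rivera advances.
The agenda winner is Rivera.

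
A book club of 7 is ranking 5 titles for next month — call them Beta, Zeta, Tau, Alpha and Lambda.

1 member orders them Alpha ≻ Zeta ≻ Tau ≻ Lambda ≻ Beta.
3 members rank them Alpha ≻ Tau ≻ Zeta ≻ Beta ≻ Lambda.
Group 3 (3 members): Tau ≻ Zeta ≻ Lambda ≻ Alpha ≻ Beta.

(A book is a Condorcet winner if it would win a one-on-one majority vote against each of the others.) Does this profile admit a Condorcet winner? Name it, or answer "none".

Alpha

Pairwise majorities:
Beta vs Zeta: Beta is ranked higher on 0 ballots, Zeta on 7. Zeta wins 7–0.
Beta vs Tau: Beta is ranked higher on 0 ballots, Tau on 7. Tau wins 7–0.
Beta vs Alpha: Beta is ranked higher on 0 ballots, Alpha on 7. Alpha wins 7–0.
Beta vs Lambda: Beta is ranked higher on 3 ballots, Lambda on 4. Lambda wins 4–3.
Zeta vs Tau: Zeta preferred on 1 ballot; Tau wins 6–1.
Zeta vs Alpha: 3 for Zeta, 4 for Alpha — Alpha by 4–3.
Zeta vs Lambda: Zeta is ranked higher on 1+3+3 = 7 ballots, Lambda on 0. Zeta wins 7–0.
Tau vs Alpha: 3 for Tau, 4 for Alpha — Alpha by 4–3.
Tau vs Lambda: 1+3+3 = 7 for Tau, 0 for Lambda — Tau by 7–0.
Alpha vs Lambda: 4 to 3, Alpha.
Alpha beats each of Beta, Zeta, Tau, Lambda — Alpha is the Condorcet winner.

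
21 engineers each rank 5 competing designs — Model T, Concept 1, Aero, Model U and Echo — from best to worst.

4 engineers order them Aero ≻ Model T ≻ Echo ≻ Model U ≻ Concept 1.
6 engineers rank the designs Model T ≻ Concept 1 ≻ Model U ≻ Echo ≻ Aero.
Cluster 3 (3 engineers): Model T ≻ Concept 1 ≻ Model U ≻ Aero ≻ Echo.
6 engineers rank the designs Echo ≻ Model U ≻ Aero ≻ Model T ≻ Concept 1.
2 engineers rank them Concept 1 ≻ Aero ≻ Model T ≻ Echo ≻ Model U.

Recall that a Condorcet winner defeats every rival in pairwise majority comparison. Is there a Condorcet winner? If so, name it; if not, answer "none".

Check each pair by majority over 21 ballots:
Model T vs Concept 1: 4+6+3+6 = 19 for Model T, 2 for Concept 1 — Model T by 19–2.
Model T vs Aero: Model T preferred on 6+3 = 9 ballots; Aero wins 12–9.
Model T vs Model U: Model T preferred on 4+6+3+2 = 15 ballots; Model T wins 15–6.
Model T vs Echo: Model T, 15–6.
Concept 1 vs Aero: Concept 1 is ranked higher on 6+3+2 = 11 ballots, Aero on 10. Concept 1 wins 11–10.
Concept 1 vs Model U: Concept 1 is ranked higher on 6+3+2 = 11 ballots, Model U on 10. Concept 1 wins 11–10.
Concept 1 vs Echo: Concept 1 preferred on 6+3+2 = 11 ballots; Concept 1 wins 11–10.
Aero vs Model U: Aero is ranked higher on 4+2 = 6 ballots, Model U on 15. Model U wins 15–6.
Aero vs Echo: 4+3+2 = 9 for Aero, 12 for Echo — Echo by 12–9.
Model U vs Echo: Model U is ranked higher on 6+3 = 9 ballots, Echo on 12. Echo wins 12–9.
No design is unbeaten: Model T loses to Aero; Concept 1 loses to Model T; Aero loses to Concept 1; Model U loses to Model T; Echo loses to Model T. In particular Model T beats Concept 1 beats Aero beats Model T is a majority cycle — no Condorcet winner exists.

none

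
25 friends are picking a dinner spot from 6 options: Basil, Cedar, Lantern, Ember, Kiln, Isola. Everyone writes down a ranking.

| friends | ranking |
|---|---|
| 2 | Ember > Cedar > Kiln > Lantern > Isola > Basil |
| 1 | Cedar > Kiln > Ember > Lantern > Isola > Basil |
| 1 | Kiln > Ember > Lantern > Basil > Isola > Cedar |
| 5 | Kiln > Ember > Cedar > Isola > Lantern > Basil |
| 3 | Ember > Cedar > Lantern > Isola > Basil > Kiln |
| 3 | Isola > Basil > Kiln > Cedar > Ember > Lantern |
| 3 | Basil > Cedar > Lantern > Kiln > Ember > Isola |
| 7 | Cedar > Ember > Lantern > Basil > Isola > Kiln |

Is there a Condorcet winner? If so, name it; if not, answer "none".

Cedar

Head-to-head results (25 friends):
Basil vs Cedar: 7 to 18, Cedar.
Basil vs Lantern: 3+3 = 6 for Basil, 19 for Lantern — Lantern by 19–6.
Basil vs Ember: 6 to 19, Ember.
Basil vs Kiln: 16 to 9, Basil.
Basil vs Isola: Basil preferred on 1+3+7 = 11 ballots; Isola wins 14–11.
Cedar vs Lantern: Cedar preferred on 24 ballots; Cedar wins 24–1.
Cedar vs Ember: Cedar is ranked higher on 1+3+3+7 = 14 ballots, Ember on 11. Cedar wins 14–11.
Cedar vs Kiln: Cedar is ranked higher on 2+1+3+3+7 = 16 ballots, Kiln on 9. Cedar wins 16–9.
Cedar vs Isola: Cedar is ranked higher on 2+1+5+3+3+7 = 21 ballots, Isola on 4. Cedar wins 21–4.
Lantern vs Ember: 3 to 22, Ember.
Lantern vs Kiln: Lantern preferred on 3+3+7 = 13 ballots; Lantern wins 13–12.
Lantern vs Isola: Lantern is ranked higher on 2+1+1+3+3+7 = 17 ballots, Isola on 8. Lantern wins 17–8.
Ember vs Kiln: 12 to 13, Kiln.
Ember vs Isola: 22 for Ember, 3 for Isola — Ember by 22–3.
Kiln vs Isola: 2+1+1+5+3 = 12 for Kiln, 13 for Isola — Isola by 13–12.
Cedar defeats every rival head-to-head and is the Condorcet winner.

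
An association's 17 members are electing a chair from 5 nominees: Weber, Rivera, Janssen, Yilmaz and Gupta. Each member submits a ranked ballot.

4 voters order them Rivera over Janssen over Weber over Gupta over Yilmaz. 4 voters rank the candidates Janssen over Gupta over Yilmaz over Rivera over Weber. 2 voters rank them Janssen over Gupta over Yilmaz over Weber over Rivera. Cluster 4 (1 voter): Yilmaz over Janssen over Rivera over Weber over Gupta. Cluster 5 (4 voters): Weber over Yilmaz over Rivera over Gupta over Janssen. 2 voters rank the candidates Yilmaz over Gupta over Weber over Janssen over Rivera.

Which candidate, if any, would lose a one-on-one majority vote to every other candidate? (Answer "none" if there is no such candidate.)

Pairwise majorities:
Weber vs Rivera: 2+4+2 = 8 for Weber, 9 for Rivera — Rivera by 9–8.
Weber vs Janssen: Janssen, 11–6.
Weber vs Yilmaz: Yilmaz, 9–8.
Weber vs Gupta: Weber, 9–8.
Rivera–Janssen: Janssen 9–8.
Rivera vs Yilmaz: 4 to 13, Yilmaz.
Rivera vs Gupta: 9 to 8, Rivera.
Janssen vs Yilmaz: Janssen, 10–7.
Janssen vs Gupta: Janssen preferred on 4+4+2+1 = 11 ballots; Janssen wins 11–6.
Yilmaz vs Gupta: Gupta, 10–7.
Every candidate wins at least one matchup (Weber beats Gupta; Rivera beats Weber; Janssen beats Weber; Yilmaz beats Weber; Gupta beats Yilmaz), so there is no Condorcet loser.

none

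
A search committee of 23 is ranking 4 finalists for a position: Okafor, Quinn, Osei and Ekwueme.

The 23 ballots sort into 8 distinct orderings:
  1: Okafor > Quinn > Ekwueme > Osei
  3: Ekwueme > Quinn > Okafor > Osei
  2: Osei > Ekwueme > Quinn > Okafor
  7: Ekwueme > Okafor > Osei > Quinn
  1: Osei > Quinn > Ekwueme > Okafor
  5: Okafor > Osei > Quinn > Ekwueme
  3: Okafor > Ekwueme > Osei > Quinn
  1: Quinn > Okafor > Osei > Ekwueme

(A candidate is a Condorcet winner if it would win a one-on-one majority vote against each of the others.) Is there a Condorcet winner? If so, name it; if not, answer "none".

Check each pair by majority over 23 ballots:
Okafor vs Quinn: 16 to 7, Okafor.
Okafor vs Osei: 1+3+7+5+3+1 = 20 for Okafor, 3 for Osei — Okafor by 20–3.
Okafor vs Ekwueme: Okafor preferred on 1+5+3+1 = 10 ballots; Ekwueme wins 13–10.
Quinn vs Osei: 5 to 18, Osei.
Quinn vs Ekwueme: Quinn preferred on 1+1+5+1 = 8 ballots; Ekwueme wins 15–8.
Osei vs Ekwueme: Osei preferred on 2+1+5+1 = 9 ballots; Ekwueme wins 14–9.
Only Ekwueme has no losses; Ekwueme is the Condorcet winner.

Ekwueme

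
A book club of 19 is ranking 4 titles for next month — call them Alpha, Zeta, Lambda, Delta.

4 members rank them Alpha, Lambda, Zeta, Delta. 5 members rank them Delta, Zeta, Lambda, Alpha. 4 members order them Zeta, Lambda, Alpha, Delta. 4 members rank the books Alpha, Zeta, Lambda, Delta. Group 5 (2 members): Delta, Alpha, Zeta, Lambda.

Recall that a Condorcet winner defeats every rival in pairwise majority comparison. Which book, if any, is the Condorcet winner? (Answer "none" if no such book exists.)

Head-to-head results (19 members):
Alpha vs Zeta: Alpha, 10–9.
Alpha vs Lambda: Alpha wins 10–9.
Alpha vs Delta: Alpha wins 12–7.
Zeta vs Lambda: Zeta wins 15–4.
Zeta vs Delta: Zeta wins 12–7.
Lambda–Delta: Lambda 12–7.
Alpha beats each of Zeta, Lambda, Delta — Alpha is the Condorcet winner.

Alpha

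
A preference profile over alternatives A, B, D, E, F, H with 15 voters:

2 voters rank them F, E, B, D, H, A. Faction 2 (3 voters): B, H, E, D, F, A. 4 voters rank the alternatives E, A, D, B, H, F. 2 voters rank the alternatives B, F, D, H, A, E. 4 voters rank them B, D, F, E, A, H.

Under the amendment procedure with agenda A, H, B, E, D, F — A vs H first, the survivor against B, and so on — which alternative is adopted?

Round 1: A vs H — 8–7, A advances.
Round 2: A vs B — 4–11, B advances.
Round 3: B vs E — 9–6, B advances.
Round 4: B vs D — 11–4, B advances.
Round 5: B vs F — 13–2, B advances.
The agenda winner is B.

B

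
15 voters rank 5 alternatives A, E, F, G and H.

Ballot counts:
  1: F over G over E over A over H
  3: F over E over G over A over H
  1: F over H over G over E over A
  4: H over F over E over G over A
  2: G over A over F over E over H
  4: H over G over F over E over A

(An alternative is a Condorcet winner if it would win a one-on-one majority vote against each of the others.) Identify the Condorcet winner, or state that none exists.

Check each pair by majority over 15 ballots:
A vs E: A preferred on 2 ballots; E wins 13–2.
A vs F: F, 13–2.
A vs G: G wins 15–0.
A vs H: 1+3+2 = 6 for A, 9 for H — H by 9–6.
E vs F: F wins 15–0.
E–G: G 8–7.
E vs H: 1+3+2 = 6 for E, 9 for H — H by 9–6.
F vs G: 9 to 6, F.
F vs H: F preferred on 1+3+1+2 = 7 ballots; H wins 8–7.
G vs H: G preferred on 1+3+2 = 6 ballots; H wins 9–6.
H wins every pairwise contest, so H is the Condorcet winner.

H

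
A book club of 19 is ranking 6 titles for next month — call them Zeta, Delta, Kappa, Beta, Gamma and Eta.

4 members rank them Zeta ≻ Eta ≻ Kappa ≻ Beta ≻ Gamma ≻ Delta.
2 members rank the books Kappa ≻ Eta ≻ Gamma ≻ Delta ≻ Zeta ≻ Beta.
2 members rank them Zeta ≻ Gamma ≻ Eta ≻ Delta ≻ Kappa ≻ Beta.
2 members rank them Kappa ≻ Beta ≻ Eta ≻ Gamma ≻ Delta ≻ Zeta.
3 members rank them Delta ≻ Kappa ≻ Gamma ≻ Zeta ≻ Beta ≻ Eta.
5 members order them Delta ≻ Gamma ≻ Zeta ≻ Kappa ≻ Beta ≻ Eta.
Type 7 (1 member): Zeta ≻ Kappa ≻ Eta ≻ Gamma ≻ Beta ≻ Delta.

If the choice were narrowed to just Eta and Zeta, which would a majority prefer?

Ballots ranking Eta above Zeta: 2 + 2 = 4.
Ballots ranking Zeta above Eta: 19 − 4 = 15.
Zeta wins the head-to-head 15–4.

Zeta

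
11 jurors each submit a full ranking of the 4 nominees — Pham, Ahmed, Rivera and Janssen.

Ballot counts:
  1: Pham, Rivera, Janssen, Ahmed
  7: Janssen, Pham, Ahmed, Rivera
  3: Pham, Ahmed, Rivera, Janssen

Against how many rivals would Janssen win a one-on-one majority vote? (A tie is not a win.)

3

Janssen against each rival (11 jurors):
Janssen vs Pham: Janssen is ranked higher on 7 ballots, Pham on 4. Janssen wins 7–4.
Janssen–Ahmed: Janssen 8–3.
Janssen vs Rivera: 7 for Janssen, 4 for Rivera — Janssen by 7–4.
Janssen beats Pham, Ahmed, Rivera — 3 pairwise wins.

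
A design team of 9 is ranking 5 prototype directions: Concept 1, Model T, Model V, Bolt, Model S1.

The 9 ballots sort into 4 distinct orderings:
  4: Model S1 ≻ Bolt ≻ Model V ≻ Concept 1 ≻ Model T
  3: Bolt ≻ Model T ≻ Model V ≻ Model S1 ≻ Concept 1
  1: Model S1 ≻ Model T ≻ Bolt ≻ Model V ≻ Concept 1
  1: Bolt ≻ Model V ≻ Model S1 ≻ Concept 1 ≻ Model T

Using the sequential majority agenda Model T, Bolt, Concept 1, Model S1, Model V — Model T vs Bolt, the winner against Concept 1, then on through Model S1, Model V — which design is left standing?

Round 1: Model T vs Bolt — 1–8, Bolt advances.
Round 2: Bolt vs Concept 1 — 9–0, Bolt advances.
Round 3: Bolt vs Model S1 — 4–5, Model S1 advances.
Round 4: Model S1 vs Model V — 5–4, Model S1 advances.
The agenda winner is Model S1.

Model S1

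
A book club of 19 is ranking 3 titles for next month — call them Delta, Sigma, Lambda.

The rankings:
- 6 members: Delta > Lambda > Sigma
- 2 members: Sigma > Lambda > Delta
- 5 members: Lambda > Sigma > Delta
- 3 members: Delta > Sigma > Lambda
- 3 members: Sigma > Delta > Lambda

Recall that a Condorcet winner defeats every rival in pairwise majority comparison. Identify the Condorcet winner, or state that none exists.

none

Check each pair by majority over 19 ballots:
Delta vs Sigma: Delta preferred on 6+3 = 9 ballots; Sigma wins 10–9.
Delta vs Lambda: Delta preferred on 6+3+3 = 12 ballots; Delta wins 12–7.
Sigma vs Lambda: 2+3+3 = 8 for Sigma, 11 for Lambda — Lambda by 11–8.
Each book drops at least one matchup (Delta loses to Sigma; Sigma loses to Lambda; Lambda loses to Delta); the cycle Delta beats Lambda beats Sigma beats Delta rules out a Condorcet winner.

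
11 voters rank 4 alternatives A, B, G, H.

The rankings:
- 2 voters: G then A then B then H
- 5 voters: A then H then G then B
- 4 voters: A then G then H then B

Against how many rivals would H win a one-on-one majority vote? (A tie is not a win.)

H against each rival (11 voters):
H vs A: A wins 11–0.
H vs B: H wins 9–2.
H vs G: G, 6–5.
H beats B; loses to A, G — 1 pairwise win.

1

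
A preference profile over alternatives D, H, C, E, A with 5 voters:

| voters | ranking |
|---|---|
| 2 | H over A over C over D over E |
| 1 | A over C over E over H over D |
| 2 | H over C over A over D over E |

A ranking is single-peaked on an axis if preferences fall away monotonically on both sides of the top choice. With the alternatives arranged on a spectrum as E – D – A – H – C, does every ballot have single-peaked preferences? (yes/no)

no

Axis positions: E=1, D=2, A=3, H=4, C=5.
Bloc 1 (peak H at position 4): ranking walks positions 4-3-5-2-1, expanding outward from the peak — single-peaked.
Bloc 2: ranking walks positions 3-5-1-4-2; C is ranked above H even though H lies between C and the peak A on the axis — preferences dip and rise again. Not single-peaked.
Bloc 3 (peak H at position 4): ranking walks positions 4-5-3-2-1, expanding outward from the peak — single-peaked.
Bloc 2 violates single-peakedness, so the profile is not single-peaked on this axis.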